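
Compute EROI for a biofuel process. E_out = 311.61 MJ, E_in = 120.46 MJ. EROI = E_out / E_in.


EROI = E_out / E_in
= 311.61 / 120.46
= 2.5868

2.5868


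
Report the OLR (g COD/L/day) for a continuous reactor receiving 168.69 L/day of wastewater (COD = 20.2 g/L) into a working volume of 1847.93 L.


OLR = Q * S / V
= 168.69 * 20.2 / 1847.93
= 1.8440 g/L/day

1.8440 g/L/day


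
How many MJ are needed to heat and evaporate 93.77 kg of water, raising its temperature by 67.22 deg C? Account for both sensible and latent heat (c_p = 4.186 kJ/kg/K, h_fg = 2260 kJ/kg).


E = m_water * (4.186 * dT + 2260) / 1000
= 93.77 * (4.186 * 67.22 + 2260) / 1000
= 238.3055 MJ

238.3055 MJ


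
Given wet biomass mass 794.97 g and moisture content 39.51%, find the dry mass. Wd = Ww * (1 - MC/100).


Wd = Ww * (1 - MC/100)
= 794.97 * (1 - 39.51/100)
= 480.8774 g

480.8774 g


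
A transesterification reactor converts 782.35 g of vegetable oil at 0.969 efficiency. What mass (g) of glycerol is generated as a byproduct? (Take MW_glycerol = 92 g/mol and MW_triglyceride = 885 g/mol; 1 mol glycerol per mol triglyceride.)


glycerol = oil * conv * (92/885)
= 782.35 * 0.969 * 92 / 885
= 78.8078 g

78.8078 g


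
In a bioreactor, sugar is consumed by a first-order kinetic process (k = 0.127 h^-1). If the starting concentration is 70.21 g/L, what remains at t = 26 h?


S = S0 * exp(-k * t)
S = 70.21 * exp(-0.127 * 26)
S = 2.5844 g/L

2.5844 g/L


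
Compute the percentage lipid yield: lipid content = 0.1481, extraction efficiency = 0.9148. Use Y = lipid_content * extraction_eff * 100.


Y = lipid_content * extraction_eff * 100
= 0.1481 * 0.9148 * 100
= 13.5482%

13.5482%


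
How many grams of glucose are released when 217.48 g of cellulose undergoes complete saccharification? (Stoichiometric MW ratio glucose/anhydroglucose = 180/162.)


glucose = cellulose * 180/162
= 217.48 * 180/162
= 241.6444 g

241.6444 g


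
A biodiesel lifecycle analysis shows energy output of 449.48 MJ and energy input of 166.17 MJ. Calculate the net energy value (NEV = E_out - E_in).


NEV = E_out - E_in
= 449.48 - 166.17
= 283.3100 MJ

283.3100 MJ


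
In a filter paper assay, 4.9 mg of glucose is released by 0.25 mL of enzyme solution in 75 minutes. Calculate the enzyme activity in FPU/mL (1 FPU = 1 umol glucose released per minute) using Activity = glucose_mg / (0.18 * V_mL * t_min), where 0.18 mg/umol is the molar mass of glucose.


Activity = glucose_mg / (0.18 mg/umol * V_mL * t_min)
= 4.9 / (0.18 * 0.25 * 75)
= 1.4519 FPU/mL

1.4519 FPU/mL


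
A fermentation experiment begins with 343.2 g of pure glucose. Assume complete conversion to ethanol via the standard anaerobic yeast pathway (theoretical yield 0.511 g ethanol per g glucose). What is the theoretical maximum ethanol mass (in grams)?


Theoretical ethanol yield: m_EtOH = 0.511 * m_glucose
m_EtOH = 0.511 * 343.2 = 175.3752 g

175.3752 g


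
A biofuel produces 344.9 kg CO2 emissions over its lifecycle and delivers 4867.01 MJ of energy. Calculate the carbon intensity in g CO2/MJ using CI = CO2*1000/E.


CI = CO2 * 1000 / E
= 344.9 * 1000 / 4867.01
= 70.8649 g CO2/MJ

70.8649 g CO2/MJ


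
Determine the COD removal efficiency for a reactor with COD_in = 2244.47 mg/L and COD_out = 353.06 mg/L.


eta = (COD_in - COD_out) / COD_in * 100
= (2244.47 - 353.06) / 2244.47 * 100
= 84.2698%

84.2698%


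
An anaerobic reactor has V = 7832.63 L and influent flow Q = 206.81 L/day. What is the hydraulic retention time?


HRT = V / Q
= 7832.63 / 206.81
= 37.8736 days

37.8736 days


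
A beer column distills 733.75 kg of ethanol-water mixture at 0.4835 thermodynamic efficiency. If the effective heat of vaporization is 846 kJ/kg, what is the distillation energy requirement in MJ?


E = m * 846 / (eta * 1000)
= 733.75 * 846 / (0.4835 * 1000)
= 1283.8728 MJ

1283.8728 MJ


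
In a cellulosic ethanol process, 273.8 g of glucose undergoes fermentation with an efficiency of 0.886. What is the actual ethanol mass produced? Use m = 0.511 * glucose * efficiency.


Actual ethanol: m = 0.511 * 273.8 * 0.886
m = 123.9619 g

123.9619 g


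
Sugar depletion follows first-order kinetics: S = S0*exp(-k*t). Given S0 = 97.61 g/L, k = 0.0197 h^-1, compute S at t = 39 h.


S = S0 * exp(-k * t)
S = 97.61 * exp(-0.0197 * 39)
S = 45.2716 g/L

45.2716 g/L


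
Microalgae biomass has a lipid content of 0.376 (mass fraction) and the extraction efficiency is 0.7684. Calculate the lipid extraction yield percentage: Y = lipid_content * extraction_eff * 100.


Y = lipid_content * extraction_eff * 100
= 0.376 * 0.7684 * 100
= 28.8918%

28.8918%


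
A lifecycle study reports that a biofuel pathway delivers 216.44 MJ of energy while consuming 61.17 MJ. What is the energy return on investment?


EROI = E_out / E_in
= 216.44 / 61.17
= 3.5383

3.5383


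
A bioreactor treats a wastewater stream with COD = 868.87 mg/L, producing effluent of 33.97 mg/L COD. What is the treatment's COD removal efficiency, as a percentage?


eta = (COD_in - COD_out) / COD_in * 100
= (868.87 - 33.97) / 868.87 * 100
= 96.0903%

96.0903%


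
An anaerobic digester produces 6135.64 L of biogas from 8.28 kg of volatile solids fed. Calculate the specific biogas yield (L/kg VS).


Y = V / VS
= 6135.64 / 8.28
= 741.0193 L/kg VS

741.0193 L/kg VS


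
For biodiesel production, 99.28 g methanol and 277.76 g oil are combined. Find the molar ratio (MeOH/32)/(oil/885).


Molar ratio = n_MeOH / n_oil = (MeOH/32) / (oil/885) = (MeOH * 885) / (32 * oil)
= (99.28 * 885) / (32 * 277.76)
= 9.8852

9.8852


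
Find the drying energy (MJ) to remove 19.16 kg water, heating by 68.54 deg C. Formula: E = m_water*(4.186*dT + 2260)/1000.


E = m_water * (4.186 * dT + 2260) / 1000
= 19.16 * (4.186 * 68.54 + 2260) / 1000
= 48.7988 MJ

48.7988 MJ


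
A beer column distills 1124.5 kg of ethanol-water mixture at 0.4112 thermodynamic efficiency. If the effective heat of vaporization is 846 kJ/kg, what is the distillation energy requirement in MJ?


E = m * 846 / (eta * 1000)
= 1124.5 * 846 / (0.4112 * 1000)
= 2313.5384 MJ

2313.5384 MJ


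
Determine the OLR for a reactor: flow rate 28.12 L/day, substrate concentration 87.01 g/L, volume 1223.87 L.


OLR = Q * S / V
= 28.12 * 87.01 / 1223.87
= 1.9992 g/L/day

1.9992 g/L/day


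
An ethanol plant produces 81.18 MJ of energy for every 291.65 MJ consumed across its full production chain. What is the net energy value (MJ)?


NEV = E_out - E_in
= 81.18 - 291.65
= -210.4700 MJ

-210.4700 MJ


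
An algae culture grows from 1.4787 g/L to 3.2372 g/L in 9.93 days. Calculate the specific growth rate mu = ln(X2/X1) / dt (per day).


mu = ln(X2/X1) / dt
= ln(3.2372/1.4787) / 9.93
= 0.0789 per day

0.0789 per day


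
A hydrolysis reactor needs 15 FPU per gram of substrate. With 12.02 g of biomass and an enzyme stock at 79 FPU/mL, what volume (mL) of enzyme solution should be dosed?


V = dosage * m_sub / activity
V = 15 * 12.02 / 79
V = 2.2823 mL

2.2823 mL


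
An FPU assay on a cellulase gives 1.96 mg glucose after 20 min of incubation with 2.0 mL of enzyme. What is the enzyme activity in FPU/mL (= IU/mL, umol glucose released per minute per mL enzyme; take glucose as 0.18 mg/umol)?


Activity = glucose_mg / (0.18 mg/umol * V_mL * t_min)
= 1.96 / (0.18 * 2.0 * 20)
= 0.2722 FPU/mL

0.2722 FPU/mL


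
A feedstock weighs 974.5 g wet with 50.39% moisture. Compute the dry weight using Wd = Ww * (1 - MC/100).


Wd = Ww * (1 - MC/100)
= 974.5 * (1 - 50.39/100)
= 483.4495 g

483.4495 g


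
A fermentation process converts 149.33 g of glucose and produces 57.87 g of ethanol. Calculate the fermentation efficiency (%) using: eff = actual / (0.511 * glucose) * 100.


Fermentation efficiency = (actual / (0.511 * glucose)) * 100
= (57.87 / (0.511 * 149.33)) * 100
= 75.8378%

75.8378%


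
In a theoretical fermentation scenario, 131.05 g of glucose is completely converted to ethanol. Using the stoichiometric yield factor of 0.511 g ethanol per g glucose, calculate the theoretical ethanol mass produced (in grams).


Theoretical ethanol yield: m_EtOH = 0.511 * m_glucose
m_EtOH = 0.511 * 131.05 = 66.9666 g

66.9666 g


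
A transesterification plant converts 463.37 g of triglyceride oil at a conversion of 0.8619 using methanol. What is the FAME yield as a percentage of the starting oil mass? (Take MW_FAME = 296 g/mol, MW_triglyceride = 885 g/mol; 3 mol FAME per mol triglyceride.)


m_FAME = oil * conv * (3 * 296 / 885) = oil * conv * (888/885)
= 463.37 * 0.8619 * 888 / 885
= 400.7324 g
Y = m_FAME / oil * 100 = conv * (888/885) * 100
= 0.8619 * 888 / 885 * 100
= 86.48%

86.48%


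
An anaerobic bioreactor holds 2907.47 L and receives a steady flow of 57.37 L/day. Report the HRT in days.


HRT = V / Q
= 2907.47 / 57.37
= 50.6793 days

50.6793 days


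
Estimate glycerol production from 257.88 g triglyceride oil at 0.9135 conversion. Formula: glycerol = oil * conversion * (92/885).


glycerol = oil * conv * (92/885)
= 257.88 * 0.9135 * 92 / 885
= 24.4890 g

24.4890 g


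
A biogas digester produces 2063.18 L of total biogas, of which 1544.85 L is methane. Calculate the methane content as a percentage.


CH4% = V_CH4 / V_total * 100
= 1544.85 / 2063.18 * 100
= 74.8771%

74.8771%


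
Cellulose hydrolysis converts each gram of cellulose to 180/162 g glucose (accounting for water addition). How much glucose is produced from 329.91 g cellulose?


glucose = cellulose * 180/162
= 329.91 * 180/162
= 366.5667 g

366.5667 g


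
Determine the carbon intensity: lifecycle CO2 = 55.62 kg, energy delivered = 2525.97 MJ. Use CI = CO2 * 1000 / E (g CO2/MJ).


CI = CO2 * 1000 / E
= 55.62 * 1000 / 2525.97
= 22.0193 g CO2/MJ

22.0193 g CO2/MJ


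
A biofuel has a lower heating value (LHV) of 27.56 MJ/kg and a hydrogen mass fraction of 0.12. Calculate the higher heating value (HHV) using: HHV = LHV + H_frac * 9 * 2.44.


HHV = LHV + H_frac * 9 * 2.44
= 27.56 + 0.12 * 9 * 2.44
= 30.1952 MJ/kg

30.1952 MJ/kg


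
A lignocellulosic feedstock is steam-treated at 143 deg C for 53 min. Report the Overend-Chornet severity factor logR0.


logR0 = log10(t * exp((T - 100) / 14.75))
= log10(53 * exp((143 - 100) / 14.75))
= 2.9904

2.9904


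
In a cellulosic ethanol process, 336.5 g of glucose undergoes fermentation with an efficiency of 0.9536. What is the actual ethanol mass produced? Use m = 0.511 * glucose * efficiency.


Actual ethanol: m = 0.511 * 336.5 * 0.9536
m = 163.9730 g

163.9730 g


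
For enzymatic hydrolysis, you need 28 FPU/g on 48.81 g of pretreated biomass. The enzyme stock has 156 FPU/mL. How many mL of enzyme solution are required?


V = dosage * m_sub / activity
V = 28 * 48.81 / 156
V = 8.7608 mL

8.7608 mL


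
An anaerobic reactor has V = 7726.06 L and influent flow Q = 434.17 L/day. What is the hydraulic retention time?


HRT = V / Q
= 7726.06 / 434.17
= 17.7950 days

17.7950 days


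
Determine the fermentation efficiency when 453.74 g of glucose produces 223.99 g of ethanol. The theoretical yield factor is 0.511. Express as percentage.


Fermentation efficiency = (actual / (0.511 * glucose)) * 100
= (223.99 / (0.511 * 453.74)) * 100
= 96.6052%

96.6052%


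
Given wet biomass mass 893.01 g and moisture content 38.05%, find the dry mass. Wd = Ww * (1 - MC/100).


Wd = Ww * (1 - MC/100)
= 893.01 * (1 - 38.05/100)
= 553.2197 g

553.2197 g


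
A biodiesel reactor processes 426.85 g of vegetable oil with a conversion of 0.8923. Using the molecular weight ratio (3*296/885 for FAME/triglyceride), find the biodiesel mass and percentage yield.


m_FAME = oil * conv * (3 * 296 / 885) = oil * conv * (888/885)
= 426.85 * 0.8923 * 888 / 885
= 382.1694 g
Y = m_FAME / oil * 100 = conv * (888/885) * 100
= 0.8923 * 888 / 885 * 100
= 89.53%

382.1694 g FAME; Y = 89.53%


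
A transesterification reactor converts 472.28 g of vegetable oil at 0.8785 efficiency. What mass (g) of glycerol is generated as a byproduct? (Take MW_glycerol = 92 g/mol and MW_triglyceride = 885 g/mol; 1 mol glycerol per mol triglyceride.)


glycerol = oil * conv * (92/885)
= 472.28 * 0.8785 * 92 / 885
= 43.1306 g

43.1306 g


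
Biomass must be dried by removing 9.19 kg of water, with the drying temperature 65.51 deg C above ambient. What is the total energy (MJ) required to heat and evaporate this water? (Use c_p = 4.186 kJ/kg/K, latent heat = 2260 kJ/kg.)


E = m_water * (4.186 * dT + 2260) / 1000
= 9.19 * (4.186 * 65.51 + 2260) / 1000
= 23.2895 MJ

23.2895 MJ


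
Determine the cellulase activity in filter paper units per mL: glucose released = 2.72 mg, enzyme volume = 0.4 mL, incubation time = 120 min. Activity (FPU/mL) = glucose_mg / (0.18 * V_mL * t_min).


Activity = glucose_mg / (0.18 mg/umol * V_mL * t_min)
= 2.72 / (0.18 * 0.4 * 120)
= 0.3148 FPU/mL

0.3148 FPU/mL


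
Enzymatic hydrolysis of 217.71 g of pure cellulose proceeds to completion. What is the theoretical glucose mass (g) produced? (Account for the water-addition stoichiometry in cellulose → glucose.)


glucose = cellulose * 180/162
= 217.71 * 180/162
= 241.9000 g

241.9000 g


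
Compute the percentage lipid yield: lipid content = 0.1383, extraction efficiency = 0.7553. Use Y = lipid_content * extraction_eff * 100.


Y = lipid_content * extraction_eff * 100
= 0.1383 * 0.7553 * 100
= 10.4458%

10.4458%


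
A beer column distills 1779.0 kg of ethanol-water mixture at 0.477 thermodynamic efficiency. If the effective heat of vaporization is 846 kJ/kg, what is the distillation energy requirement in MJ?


E = m * 846 / (eta * 1000)
= 1779.0 * 846 / (0.477 * 1000)
= 3155.2075 MJ

3155.2075 MJ


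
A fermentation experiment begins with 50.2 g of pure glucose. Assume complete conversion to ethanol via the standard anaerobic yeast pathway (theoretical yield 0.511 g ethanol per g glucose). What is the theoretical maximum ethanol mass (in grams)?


Theoretical ethanol yield: m_EtOH = 0.511 * m_glucose
m_EtOH = 0.511 * 50.2 = 25.6522 g

25.6522 g


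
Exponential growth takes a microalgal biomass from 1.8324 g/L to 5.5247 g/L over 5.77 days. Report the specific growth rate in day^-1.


mu = ln(X2/X1) / dt
= ln(5.5247/1.8324) / 5.77
= 0.1913 per day

0.1913 per day


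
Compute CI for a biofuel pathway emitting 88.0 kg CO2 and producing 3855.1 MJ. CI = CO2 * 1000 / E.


CI = CO2 * 1000 / E
= 88.0 * 1000 / 3855.1
= 22.8269 g CO2/MJ

22.8269 g CO2/MJ


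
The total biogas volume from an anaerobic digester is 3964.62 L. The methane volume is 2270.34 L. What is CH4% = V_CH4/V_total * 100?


CH4% = V_CH4 / V_total * 100
= 2270.34 / 3964.62 * 100
= 57.2650%

57.2650%


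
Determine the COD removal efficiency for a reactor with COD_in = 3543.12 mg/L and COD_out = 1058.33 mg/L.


eta = (COD_in - COD_out) / COD_in * 100
= (3543.12 - 1058.33) / 3543.12 * 100
= 70.1300%

70.1300%


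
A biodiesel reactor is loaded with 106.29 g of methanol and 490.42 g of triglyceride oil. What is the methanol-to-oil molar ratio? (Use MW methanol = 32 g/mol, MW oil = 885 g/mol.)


Molar ratio = n_MeOH / n_oil = (MeOH/32) / (oil/885) = (MeOH * 885) / (32 * oil)
= (106.29 * 885) / (32 * 490.42)
= 5.9940

5.9940


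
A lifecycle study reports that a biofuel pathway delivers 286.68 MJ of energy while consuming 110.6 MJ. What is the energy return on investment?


EROI = E_out / E_in
= 286.68 / 110.6
= 2.5920

2.5920


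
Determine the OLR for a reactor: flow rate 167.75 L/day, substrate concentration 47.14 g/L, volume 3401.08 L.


OLR = Q * S / V
= 167.75 * 47.14 / 3401.08
= 2.3251 g/L/day

2.3251 g/L/day


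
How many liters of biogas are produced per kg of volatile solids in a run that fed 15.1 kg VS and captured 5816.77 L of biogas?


Y = V / VS
= 5816.77 / 15.1
= 385.2166 L/kg VS

385.2166 L/kg VS


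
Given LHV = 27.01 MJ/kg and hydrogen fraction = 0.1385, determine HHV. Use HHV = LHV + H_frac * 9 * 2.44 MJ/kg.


HHV = LHV + H_frac * 9 * 2.44
= 27.01 + 0.1385 * 9 * 2.44
= 30.0515 MJ/kg

30.0515 MJ/kg


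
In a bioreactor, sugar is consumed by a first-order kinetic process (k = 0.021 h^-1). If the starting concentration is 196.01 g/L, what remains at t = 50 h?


S = S0 * exp(-k * t)
S = 196.01 * exp(-0.021 * 50)
S = 68.5913 g/L

68.5913 g/L


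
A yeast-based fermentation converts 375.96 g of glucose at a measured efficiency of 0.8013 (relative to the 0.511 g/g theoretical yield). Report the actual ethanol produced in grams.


Actual ethanol: m = 0.511 * 375.96 * 0.8013
m = 153.9422 g

153.9422 g


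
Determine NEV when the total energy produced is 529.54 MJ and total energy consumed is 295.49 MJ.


NEV = E_out - E_in
= 529.54 - 295.49
= 234.0500 MJ

234.0500 MJ


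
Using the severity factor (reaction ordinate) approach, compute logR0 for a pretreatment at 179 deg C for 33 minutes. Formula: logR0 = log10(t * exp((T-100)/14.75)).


logR0 = log10(t * exp((T - 100) / 14.75))
= log10(33 * exp((179 - 100) / 14.75))
= 3.8446

3.8446


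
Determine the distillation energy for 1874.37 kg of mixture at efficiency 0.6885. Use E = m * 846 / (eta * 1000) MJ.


E = m * 846 / (eta * 1000)
= 1874.37 * 846 / (0.6885 * 1000)
= 2303.1475 MJ

2303.1475 MJ


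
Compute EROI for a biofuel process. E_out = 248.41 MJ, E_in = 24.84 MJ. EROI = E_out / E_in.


EROI = E_out / E_in
= 248.41 / 24.84
= 10.0004

10.0004


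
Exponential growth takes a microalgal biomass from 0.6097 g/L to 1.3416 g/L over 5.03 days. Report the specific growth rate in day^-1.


mu = ln(X2/X1) / dt
= ln(1.3416/0.6097) / 5.03
= 0.1568 per day

0.1568 per day


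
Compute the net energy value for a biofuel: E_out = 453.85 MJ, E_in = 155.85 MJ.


NEV = E_out - E_in
= 453.85 - 155.85
= 298.0000 MJ

298.0000 MJ


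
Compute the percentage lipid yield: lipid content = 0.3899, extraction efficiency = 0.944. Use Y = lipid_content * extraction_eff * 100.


Y = lipid_content * extraction_eff * 100
= 0.3899 * 0.944 * 100
= 36.8066%

36.8066%


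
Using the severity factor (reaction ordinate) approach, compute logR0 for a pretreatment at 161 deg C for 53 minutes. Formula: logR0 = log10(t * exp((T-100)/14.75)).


logR0 = log10(t * exp((T - 100) / 14.75))
= log10(53 * exp((161 - 100) / 14.75))
= 3.5203

3.5203


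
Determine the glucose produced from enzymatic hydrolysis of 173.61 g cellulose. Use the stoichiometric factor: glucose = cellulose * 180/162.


glucose = cellulose * 180/162
= 173.61 * 180/162
= 192.9000 g

192.9000 g


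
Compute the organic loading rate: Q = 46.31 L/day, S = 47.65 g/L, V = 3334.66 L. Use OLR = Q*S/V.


OLR = Q * S / V
= 46.31 * 47.65 / 3334.66
= 0.6617 g/L/day

0.6617 g/L/day


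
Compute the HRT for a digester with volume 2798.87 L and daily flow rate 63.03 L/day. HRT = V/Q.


HRT = V / Q
= 2798.87 / 63.03
= 44.4054 days

44.4054 days


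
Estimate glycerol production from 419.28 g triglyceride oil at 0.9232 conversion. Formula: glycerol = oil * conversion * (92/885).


glycerol = oil * conv * (92/885)
= 419.28 * 0.9232 * 92 / 885
= 40.2388 g

40.2388 g


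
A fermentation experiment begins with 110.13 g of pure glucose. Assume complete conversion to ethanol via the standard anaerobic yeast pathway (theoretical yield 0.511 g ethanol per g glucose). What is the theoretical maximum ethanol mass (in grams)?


Theoretical ethanol yield: m_EtOH = 0.511 * m_glucose
m_EtOH = 0.511 * 110.13 = 56.2764 g

56.2764 g


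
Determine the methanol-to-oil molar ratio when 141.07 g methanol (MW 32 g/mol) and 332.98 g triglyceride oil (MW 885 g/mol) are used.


Molar ratio = n_MeOH / n_oil = (MeOH/32) / (oil/885) = (MeOH * 885) / (32 * oil)
= (141.07 * 885) / (32 * 332.98)
= 11.7168

11.7168


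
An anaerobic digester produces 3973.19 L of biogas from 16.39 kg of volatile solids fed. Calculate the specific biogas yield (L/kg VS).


Y = V / VS
= 3973.19 / 16.39
= 242.4155 L/kg VS

242.4155 L/kg VS


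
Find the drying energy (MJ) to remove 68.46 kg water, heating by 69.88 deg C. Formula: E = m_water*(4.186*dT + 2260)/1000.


E = m_water * (4.186 * dT + 2260) / 1000
= 68.46 * (4.186 * 69.88 + 2260) / 1000
= 174.7454 MJ

174.7454 MJ


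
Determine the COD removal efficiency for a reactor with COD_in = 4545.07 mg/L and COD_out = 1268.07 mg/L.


eta = (COD_in - COD_out) / COD_in * 100
= (4545.07 - 1268.07) / 4545.07 * 100
= 72.1001%

72.1001%


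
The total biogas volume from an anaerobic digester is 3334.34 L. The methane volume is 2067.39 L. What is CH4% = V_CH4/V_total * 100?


CH4% = V_CH4 / V_total * 100
= 2067.39 / 3334.34 * 100
= 62.0030%

62.0030%


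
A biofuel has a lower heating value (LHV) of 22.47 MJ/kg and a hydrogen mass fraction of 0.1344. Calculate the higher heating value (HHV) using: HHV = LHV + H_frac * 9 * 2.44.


HHV = LHV + H_frac * 9 * 2.44
= 22.47 + 0.1344 * 9 * 2.44
= 25.4214 MJ/kg

25.4214 MJ/kg


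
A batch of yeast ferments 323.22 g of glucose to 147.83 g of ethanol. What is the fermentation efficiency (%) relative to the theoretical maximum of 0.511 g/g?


Fermentation efficiency = (actual / (0.511 * glucose)) * 100
= (147.83 / (0.511 * 323.22)) * 100
= 89.5042%

89.5042%


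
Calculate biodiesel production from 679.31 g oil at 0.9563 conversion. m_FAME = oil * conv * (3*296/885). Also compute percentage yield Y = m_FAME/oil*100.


m_FAME = oil * conv * (3 * 296 / 885) = oil * conv * (888/885)
= 679.31 * 0.9563 * 888 / 885
= 651.8263 g
Y = m_FAME / oil * 100 = conv * (888/885) * 100
= 0.9563 * 888 / 885 * 100
= 95.95%

651.8263 g FAME; Y = 95.95%


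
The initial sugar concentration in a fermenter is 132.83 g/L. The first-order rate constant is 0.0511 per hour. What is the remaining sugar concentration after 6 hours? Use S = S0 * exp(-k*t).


S = S0 * exp(-k * t)
S = 132.83 * exp(-0.0511 * 6)
S = 97.7556 g/L

97.7556 g/L


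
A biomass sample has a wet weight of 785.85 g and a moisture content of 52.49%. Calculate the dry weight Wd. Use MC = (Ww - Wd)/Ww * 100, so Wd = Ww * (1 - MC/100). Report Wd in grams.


Wd = Ww * (1 - MC/100)
= 785.85 * (1 - 52.49/100)
= 373.3573 g

373.3573 g


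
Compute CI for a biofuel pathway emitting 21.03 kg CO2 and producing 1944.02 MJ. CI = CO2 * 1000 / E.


CI = CO2 * 1000 / E
= 21.03 * 1000 / 1944.02
= 10.8178 g CO2/MJ

10.8178 g CO2/MJ


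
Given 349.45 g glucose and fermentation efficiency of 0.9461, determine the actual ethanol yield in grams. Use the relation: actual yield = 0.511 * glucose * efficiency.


Actual ethanol: m = 0.511 * 349.45 * 0.9461
m = 168.9441 g

168.9441 g


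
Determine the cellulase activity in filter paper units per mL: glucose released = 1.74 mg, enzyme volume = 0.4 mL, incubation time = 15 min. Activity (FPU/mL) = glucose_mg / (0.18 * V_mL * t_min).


Activity = glucose_mg / (0.18 mg/umol * V_mL * t_min)
= 1.74 / (0.18 * 0.4 * 15)
= 1.6111 FPU/mL

1.6111 FPU/mL


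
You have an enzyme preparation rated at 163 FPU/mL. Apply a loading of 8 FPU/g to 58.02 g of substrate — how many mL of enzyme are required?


V = dosage * m_sub / activity
V = 8 * 58.02 / 163
V = 2.8476 mL

2.8476 mL


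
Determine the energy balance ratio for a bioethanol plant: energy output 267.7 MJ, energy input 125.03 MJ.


EROI = E_out / E_in
= 267.7 / 125.03
= 2.1411

2.1411


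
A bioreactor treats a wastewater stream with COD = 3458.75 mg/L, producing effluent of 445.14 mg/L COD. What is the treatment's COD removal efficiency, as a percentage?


eta = (COD_in - COD_out) / COD_in * 100
= (3458.75 - 445.14) / 3458.75 * 100
= 87.1300%

87.1300%


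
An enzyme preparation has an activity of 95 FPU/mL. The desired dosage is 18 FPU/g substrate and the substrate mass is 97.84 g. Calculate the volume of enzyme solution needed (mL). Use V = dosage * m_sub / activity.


V = dosage * m_sub / activity
V = 18 * 97.84 / 95
V = 18.5381 mL

18.5381 mL


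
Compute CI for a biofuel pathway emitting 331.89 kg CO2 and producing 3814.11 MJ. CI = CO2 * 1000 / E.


CI = CO2 * 1000 / E
= 331.89 * 1000 / 3814.11
= 87.0164 g CO2/MJ

87.0164 g CO2/MJ


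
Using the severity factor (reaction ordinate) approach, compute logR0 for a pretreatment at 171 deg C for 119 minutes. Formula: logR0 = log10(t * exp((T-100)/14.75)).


logR0 = log10(t * exp((T - 100) / 14.75))
= log10(119 * exp((171 - 100) / 14.75))
= 4.1660

4.1660


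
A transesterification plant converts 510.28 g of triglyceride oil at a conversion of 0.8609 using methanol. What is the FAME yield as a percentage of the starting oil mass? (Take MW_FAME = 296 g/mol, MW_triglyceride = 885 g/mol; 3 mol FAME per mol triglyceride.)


m_FAME = oil * conv * (3 * 296 / 885) = oil * conv * (888/885)
= 510.28 * 0.8609 * 888 / 885
= 440.7892 g
Y = m_FAME / oil * 100 = conv * (888/885) * 100
= 0.8609 * 888 / 885 * 100
= 86.38%

86.38%


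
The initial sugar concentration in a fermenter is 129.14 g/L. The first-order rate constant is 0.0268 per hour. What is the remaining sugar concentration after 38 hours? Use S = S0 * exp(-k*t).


S = S0 * exp(-k * t)
S = 129.14 * exp(-0.0268 * 38)
S = 46.6418 g/L

46.6418 g/L


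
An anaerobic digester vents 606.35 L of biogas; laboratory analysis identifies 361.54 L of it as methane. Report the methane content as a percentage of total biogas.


CH4% = V_CH4 / V_total * 100
= 361.54 / 606.35 * 100
= 59.6256%

59.6256%


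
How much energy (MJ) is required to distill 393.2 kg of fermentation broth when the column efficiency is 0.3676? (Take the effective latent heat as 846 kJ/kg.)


E = m * 846 / (eta * 1000)
= 393.2 * 846 / (0.3676 * 1000)
= 904.9162 MJ

904.9162 MJ


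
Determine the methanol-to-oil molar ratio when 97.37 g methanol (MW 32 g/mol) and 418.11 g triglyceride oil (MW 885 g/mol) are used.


Molar ratio = n_MeOH / n_oil = (MeOH/32) / (oil/885) = (MeOH * 885) / (32 * oil)
= (97.37 * 885) / (32 * 418.11)
= 6.4406

6.4406


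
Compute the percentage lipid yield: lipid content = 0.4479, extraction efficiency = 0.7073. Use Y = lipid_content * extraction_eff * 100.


Y = lipid_content * extraction_eff * 100
= 0.4479 * 0.7073 * 100
= 31.6800%

31.6800%


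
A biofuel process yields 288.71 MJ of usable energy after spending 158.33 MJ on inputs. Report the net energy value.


NEV = E_out - E_in
= 288.71 - 158.33
= 130.3800 MJ

130.3800 MJ


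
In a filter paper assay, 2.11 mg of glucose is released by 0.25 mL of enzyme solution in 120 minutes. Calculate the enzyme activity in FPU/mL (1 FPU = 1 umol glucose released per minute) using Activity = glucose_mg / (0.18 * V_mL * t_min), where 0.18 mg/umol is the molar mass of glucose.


Activity = glucose_mg / (0.18 mg/umol * V_mL * t_min)
= 2.11 / (0.18 * 0.25 * 120)
= 0.3907 FPU/mL

0.3907 FPU/mL


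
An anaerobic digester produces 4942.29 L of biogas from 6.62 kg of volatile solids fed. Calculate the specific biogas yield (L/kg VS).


Y = V / VS
= 4942.29 / 6.62
= 746.5695 L/kg VS

746.5695 L/kg VS


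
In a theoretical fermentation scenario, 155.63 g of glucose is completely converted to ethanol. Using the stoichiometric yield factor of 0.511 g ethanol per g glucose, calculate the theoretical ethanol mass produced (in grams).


Theoretical ethanol yield: m_EtOH = 0.511 * m_glucose
m_EtOH = 0.511 * 155.63 = 79.5269 g

79.5269 g


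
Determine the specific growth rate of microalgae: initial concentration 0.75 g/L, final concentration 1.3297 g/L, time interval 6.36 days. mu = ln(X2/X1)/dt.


mu = ln(X2/X1) / dt
= ln(1.3297/0.75) / 6.36
= 0.0900 per day

0.0900 per day


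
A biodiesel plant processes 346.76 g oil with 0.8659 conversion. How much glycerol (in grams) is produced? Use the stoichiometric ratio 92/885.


glycerol = oil * conv * (92/885)
= 346.76 * 0.8659 * 92 / 885
= 31.2134 g

31.2134 g


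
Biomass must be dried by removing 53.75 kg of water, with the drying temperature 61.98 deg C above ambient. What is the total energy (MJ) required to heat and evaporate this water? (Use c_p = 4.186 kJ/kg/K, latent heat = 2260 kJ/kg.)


E = m_water * (4.186 * dT + 2260) / 1000
= 53.75 * (4.186 * 61.98 + 2260) / 1000
= 135.4203 MJ

135.4203 MJ


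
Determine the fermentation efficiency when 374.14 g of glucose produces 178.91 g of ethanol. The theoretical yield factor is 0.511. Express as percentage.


Fermentation efficiency = (actual / (0.511 * glucose)) * 100
= (178.91 / (0.511 * 374.14)) * 100
= 93.5793%

93.5793%


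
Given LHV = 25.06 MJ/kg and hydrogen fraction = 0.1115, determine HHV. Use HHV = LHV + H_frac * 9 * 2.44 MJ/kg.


HHV = LHV + H_frac * 9 * 2.44
= 25.06 + 0.1115 * 9 * 2.44
= 27.5085 MJ/kg

27.5085 MJ/kg


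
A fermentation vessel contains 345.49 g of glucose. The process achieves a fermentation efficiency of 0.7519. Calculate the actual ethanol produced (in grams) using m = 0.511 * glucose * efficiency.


Actual ethanol: m = 0.511 * 345.49 * 0.7519
m = 132.7445 g

132.7445 g


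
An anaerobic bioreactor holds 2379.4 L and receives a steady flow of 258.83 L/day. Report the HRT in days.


HRT = V / Q
= 2379.4 / 258.83
= 9.1929 days

9.1929 days


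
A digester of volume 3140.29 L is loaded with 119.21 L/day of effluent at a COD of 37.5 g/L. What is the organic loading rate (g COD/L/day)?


OLR = Q * S / V
= 119.21 * 37.5 / 3140.29
= 1.4236 g/L/day

1.4236 g/L/day


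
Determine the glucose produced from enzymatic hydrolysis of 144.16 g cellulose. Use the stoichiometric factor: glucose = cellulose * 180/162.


glucose = cellulose * 180/162
= 144.16 * 180/162
= 160.1778 g

160.1778 g


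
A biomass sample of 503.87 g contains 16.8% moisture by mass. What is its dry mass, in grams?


Wd = Ww * (1 - MC/100)
= 503.87 * (1 - 16.8/100)
= 419.2198 g

419.2198 g


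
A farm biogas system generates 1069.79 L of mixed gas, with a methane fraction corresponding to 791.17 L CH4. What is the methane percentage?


CH4% = V_CH4 / V_total * 100
= 791.17 / 1069.79 * 100
= 73.9556%

73.9556%


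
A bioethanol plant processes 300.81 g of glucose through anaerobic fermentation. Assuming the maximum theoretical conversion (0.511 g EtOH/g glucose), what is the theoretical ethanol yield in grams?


Theoretical ethanol yield: m_EtOH = 0.511 * m_glucose
m_EtOH = 0.511 * 300.81 = 153.7139 g

153.7139 g


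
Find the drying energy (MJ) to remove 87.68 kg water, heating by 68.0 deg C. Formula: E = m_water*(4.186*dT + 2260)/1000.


E = m_water * (4.186 * dT + 2260) / 1000
= 87.68 * (4.186 * 68.0 + 2260) / 1000
= 223.1147 MJ

223.1147 MJ


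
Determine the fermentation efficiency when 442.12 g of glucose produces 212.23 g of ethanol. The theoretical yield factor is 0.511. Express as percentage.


Fermentation efficiency = (actual / (0.511 * glucose)) * 100
= (212.23 / (0.511 * 442.12)) * 100
= 93.9390%

93.9390%


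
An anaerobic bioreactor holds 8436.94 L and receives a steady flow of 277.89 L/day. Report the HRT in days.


HRT = V / Q
= 8436.94 / 277.89
= 30.3607 days

30.3607 days


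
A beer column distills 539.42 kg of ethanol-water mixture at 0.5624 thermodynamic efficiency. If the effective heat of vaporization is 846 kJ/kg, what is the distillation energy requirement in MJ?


E = m * 846 / (eta * 1000)
= 539.42 * 846 / (0.5624 * 1000)
= 811.4319 MJ

811.4319 MJ


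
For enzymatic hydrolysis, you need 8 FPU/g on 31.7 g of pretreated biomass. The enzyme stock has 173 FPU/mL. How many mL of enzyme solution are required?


V = dosage * m_sub / activity
V = 8 * 31.7 / 173
V = 1.4659 mL

1.4659 mL


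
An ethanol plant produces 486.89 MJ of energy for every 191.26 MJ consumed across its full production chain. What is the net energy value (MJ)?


NEV = E_out - E_in
= 486.89 - 191.26
= 295.6300 MJ

295.6300 MJ


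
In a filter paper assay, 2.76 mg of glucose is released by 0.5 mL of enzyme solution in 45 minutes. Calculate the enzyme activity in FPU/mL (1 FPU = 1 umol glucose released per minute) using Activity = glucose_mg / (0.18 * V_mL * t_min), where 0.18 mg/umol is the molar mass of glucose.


Activity = glucose_mg / (0.18 mg/umol * V_mL * t_min)
= 2.76 / (0.18 * 0.5 * 45)
= 0.6815 FPU/mL

0.6815 FPU/mL


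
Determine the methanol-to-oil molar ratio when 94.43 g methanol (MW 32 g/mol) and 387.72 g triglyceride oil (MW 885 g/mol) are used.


Molar ratio = n_MeOH / n_oil = (MeOH/32) / (oil/885) = (MeOH * 885) / (32 * oil)
= (94.43 * 885) / (32 * 387.72)
= 6.7357

6.7357


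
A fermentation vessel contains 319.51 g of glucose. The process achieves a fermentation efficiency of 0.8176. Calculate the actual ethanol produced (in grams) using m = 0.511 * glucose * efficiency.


Actual ethanol: m = 0.511 * 319.51 * 0.8176
m = 133.4892 g

133.4892 g


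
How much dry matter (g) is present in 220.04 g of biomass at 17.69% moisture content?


Wd = Ww * (1 - MC/100)
= 220.04 * (1 - 17.69/100)
= 181.1149 g

181.1149 g


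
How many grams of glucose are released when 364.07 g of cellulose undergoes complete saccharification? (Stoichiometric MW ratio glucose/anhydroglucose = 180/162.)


glucose = cellulose * 180/162
= 364.07 * 180/162
= 404.5222 g

404.5222 g


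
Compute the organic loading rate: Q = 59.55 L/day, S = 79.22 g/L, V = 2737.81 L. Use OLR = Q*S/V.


OLR = Q * S / V
= 59.55 * 79.22 / 2737.81
= 1.7231 g/L/day

1.7231 g/L/day


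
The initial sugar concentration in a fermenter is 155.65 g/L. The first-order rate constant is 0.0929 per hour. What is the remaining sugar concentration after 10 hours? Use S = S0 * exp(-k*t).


S = S0 * exp(-k * t)
S = 155.65 * exp(-0.0929 * 10)
S = 61.4737 g/L

61.4737 g/L


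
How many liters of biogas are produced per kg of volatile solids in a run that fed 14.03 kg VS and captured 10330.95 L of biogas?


Y = V / VS
= 10330.95 / 14.03
= 736.3471 L/kg VS

736.3471 L/kg VS


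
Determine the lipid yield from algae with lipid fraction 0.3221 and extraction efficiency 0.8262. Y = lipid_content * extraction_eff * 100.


Y = lipid_content * extraction_eff * 100
= 0.3221 * 0.8262 * 100
= 26.6119%

26.6119%


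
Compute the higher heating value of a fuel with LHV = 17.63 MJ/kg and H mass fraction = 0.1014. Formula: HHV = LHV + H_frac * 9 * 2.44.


HHV = LHV + H_frac * 9 * 2.44
= 17.63 + 0.1014 * 9 * 2.44
= 19.8567 MJ/kg

19.8567 MJ/kg


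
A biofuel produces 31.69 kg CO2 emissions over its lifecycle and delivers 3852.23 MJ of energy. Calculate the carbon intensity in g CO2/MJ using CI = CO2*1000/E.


CI = CO2 * 1000 / E
= 31.69 * 1000 / 3852.23
= 8.2264 g CO2/MJ

8.2264 g CO2/MJ


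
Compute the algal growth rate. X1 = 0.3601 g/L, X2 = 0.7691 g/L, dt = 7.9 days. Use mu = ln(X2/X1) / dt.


mu = ln(X2/X1) / dt
= ln(0.7691/0.3601) / 7.9
= 0.0961 per day

0.0961 per day


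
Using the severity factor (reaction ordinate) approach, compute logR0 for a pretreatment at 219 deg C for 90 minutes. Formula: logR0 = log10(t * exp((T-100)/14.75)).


logR0 = log10(t * exp((T - 100) / 14.75))
= log10(90 * exp((219 - 100) / 14.75))
= 5.4580

5.4580


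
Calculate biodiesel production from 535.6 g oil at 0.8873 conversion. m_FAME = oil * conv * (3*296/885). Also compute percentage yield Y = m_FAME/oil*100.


m_FAME = oil * conv * (3 * 296 / 885) = oil * conv * (888/885)
= 535.6 * 0.8873 * 888 / 885
= 476.8489 g
Y = m_FAME / oil * 100 = conv * (888/885) * 100
= 0.8873 * 888 / 885 * 100
= 89.03%

476.8489 g FAME; Y = 89.03%


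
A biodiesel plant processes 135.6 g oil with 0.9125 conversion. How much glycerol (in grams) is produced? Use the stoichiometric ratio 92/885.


glycerol = oil * conv * (92/885)
= 135.6 * 0.9125 * 92 / 885
= 12.8628 g

12.8628 g


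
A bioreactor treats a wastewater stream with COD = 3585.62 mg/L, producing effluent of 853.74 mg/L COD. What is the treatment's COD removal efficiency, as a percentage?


eta = (COD_in - COD_out) / COD_in * 100
= (3585.62 - 853.74) / 3585.62 * 100
= 76.1899%

76.1899%


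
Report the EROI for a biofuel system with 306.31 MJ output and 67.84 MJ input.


EROI = E_out / E_in
= 306.31 / 67.84
= 4.5152

4.5152


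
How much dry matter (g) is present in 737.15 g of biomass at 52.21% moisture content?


Wd = Ww * (1 - MC/100)
= 737.15 * (1 - 52.21/100)
= 352.2840 g

352.2840 g


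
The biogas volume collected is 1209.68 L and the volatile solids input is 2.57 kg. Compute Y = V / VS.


Y = V / VS
= 1209.68 / 2.57
= 470.6926 L/kg VS

470.6926 L/kg VS


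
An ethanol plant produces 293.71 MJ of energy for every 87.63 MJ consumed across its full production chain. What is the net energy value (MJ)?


NEV = E_out - E_in
= 293.71 - 87.63
= 206.0800 MJ

206.0800 MJ


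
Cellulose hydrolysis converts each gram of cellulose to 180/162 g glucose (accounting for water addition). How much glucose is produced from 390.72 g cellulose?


glucose = cellulose * 180/162
= 390.72 * 180/162
= 434.1333 g

434.1333 g


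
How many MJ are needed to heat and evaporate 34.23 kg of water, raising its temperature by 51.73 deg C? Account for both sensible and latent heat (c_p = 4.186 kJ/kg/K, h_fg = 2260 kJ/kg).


E = m_water * (4.186 * dT + 2260) / 1000
= 34.23 * (4.186 * 51.73 + 2260) / 1000
= 84.7720 MJ

84.7720 MJ


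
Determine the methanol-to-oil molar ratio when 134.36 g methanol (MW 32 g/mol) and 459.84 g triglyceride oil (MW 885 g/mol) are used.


Molar ratio = n_MeOH / n_oil = (MeOH/32) / (oil/885) = (MeOH * 885) / (32 * oil)
= (134.36 * 885) / (32 * 459.84)
= 8.0808

8.0808


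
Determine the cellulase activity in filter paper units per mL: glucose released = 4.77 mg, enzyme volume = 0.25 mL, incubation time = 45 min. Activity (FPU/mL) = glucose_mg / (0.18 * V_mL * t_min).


Activity = glucose_mg / (0.18 mg/umol * V_mL * t_min)
= 4.77 / (0.18 * 0.25 * 45)
= 2.3556 FPU/mL

2.3556 FPU/mL


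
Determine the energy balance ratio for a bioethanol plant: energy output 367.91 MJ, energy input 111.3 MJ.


EROI = E_out / E_in
= 367.91 / 111.3
= 3.3056

3.3056


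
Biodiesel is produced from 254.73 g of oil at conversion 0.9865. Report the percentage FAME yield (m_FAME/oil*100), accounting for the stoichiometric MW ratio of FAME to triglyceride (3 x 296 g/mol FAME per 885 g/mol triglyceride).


m_FAME = oil * conv * (3 * 296 / 885) = oil * conv * (888/885)
= 254.73 * 0.9865 * 888 / 885
= 252.1430 g
Y = m_FAME / oil * 100 = conv * (888/885) * 100
= 0.9865 * 888 / 885 * 100
= 98.98%

98.98%


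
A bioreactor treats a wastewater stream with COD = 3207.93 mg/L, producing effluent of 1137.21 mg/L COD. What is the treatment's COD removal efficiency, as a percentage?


eta = (COD_in - COD_out) / COD_in * 100
= (3207.93 - 1137.21) / 3207.93 * 100
= 64.5500%

64.5500%


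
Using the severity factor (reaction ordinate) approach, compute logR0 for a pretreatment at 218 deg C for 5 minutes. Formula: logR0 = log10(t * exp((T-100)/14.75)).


logR0 = log10(t * exp((T - 100) / 14.75))
= log10(5 * exp((218 - 100) / 14.75))
= 4.1733

4.1733


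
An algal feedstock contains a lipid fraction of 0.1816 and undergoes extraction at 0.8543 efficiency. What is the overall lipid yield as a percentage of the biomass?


Y = lipid_content * extraction_eff * 100
= 0.1816 * 0.8543 * 100
= 15.5141%

15.5141%


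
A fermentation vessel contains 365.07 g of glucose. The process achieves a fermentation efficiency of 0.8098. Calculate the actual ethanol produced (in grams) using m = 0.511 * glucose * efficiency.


Actual ethanol: m = 0.511 * 365.07 * 0.8098
m = 151.0688 g

151.0688 g


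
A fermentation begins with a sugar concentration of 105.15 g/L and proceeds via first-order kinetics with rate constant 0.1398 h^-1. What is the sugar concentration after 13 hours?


S = S0 * exp(-k * t)
S = 105.15 * exp(-0.1398 * 13)
S = 17.0814 g/L

17.0814 g/L
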